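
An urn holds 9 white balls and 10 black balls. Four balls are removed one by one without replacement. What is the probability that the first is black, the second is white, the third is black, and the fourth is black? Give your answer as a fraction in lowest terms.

45/646

Multiply the probability of each draw given the previous ones:
P = 10/19 × 9/18 × 9/17 × 8/16 = 6480/93024 = 45/646.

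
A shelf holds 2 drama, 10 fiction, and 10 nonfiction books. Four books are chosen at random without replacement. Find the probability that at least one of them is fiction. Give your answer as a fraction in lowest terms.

P(no fiction) = 12/22 × 11/21 × 10/20 × 9/19 = 11880/175560 = 9/133.
P(at least one) = 1 − 9/133 = 124/133.

124/133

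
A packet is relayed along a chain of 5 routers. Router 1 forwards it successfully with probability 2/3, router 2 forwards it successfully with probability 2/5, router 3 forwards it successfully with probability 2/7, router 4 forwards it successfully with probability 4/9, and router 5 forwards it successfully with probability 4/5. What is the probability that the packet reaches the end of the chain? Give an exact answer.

The events are sequential, so multiply the conditional probabilities:
P = 2/3 × 2/5 × 2/7 × 4/9 × 4/5 = 128/4725.

128/4725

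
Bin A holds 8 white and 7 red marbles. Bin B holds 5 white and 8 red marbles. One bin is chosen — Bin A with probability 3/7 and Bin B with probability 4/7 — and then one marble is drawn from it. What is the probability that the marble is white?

204/455

From Bin A: P(white) = 8/15.
From Bin B: P(white) = 5/13.
Total probability = (3/7)(8/15) + (4/7)(5/13) = 204/455.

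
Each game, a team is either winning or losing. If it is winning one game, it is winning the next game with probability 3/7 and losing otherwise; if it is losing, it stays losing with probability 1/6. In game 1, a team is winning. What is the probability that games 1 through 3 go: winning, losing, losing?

Game 1 is given. For each transition, use the conditional probability from the current state:
P(losing | winning) = 4/7; P(losing | losing) = 1/6.
P = 4/7 × 1/6 = 4/42 = 2/21.

2/21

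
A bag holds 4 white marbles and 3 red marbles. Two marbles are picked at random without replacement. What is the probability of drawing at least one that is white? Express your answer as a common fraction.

6/7

P(no white) = 3/7 × 2/6 = 6/42 = 1/7.
P(at least one) = 1 − 1/7 = 6/7.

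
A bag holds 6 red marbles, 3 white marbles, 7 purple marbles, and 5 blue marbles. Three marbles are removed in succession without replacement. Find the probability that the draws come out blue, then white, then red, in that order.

3/266

Each draw changes the counts, so multiply the conditional probabilities along the sequence:
P = 5/21 × 3/20 × 6/19 = 90/7980 = 3/266.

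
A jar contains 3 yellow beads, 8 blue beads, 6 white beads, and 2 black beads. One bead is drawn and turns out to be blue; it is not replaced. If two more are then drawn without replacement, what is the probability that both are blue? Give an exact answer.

7/51

With the first bead removed, 7 blue remain out of 18.
P = 7/18 × 6/17 = 42/306 = 7/51.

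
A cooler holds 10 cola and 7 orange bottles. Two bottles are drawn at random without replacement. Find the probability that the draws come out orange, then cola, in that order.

35/136

Each draw changes the counts, so multiply the conditional probabilities along the sequence:
P = 7/17 × 10/16 = 70/272 = 35/136.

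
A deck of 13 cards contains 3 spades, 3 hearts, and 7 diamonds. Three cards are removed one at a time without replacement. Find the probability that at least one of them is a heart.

83/143

P(no hearts) = 10/13 × 9/12 × 8/11 = 720/1716 = 60/143.
P(at least one) = 1 − 60/143 = 83/143.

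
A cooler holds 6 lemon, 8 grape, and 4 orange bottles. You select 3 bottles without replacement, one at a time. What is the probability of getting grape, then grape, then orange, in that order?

7/153

Each draw changes the counts, so multiply the conditional probabilities along the sequence:
P = 8/18 × 7/17 × 4/16 = 224/4896 = 7/153.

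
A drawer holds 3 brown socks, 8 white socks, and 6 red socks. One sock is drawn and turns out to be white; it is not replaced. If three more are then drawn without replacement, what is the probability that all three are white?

After the first draw, 7 of the remaining 16 socks are white.
P = 7/16 × 6/15 × 5/14 = 210/3360 = 1/16.

1/16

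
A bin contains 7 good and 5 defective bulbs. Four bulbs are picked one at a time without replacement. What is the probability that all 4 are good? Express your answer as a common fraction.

P(all good) = 7/12 × 6/11 × 5/10 × 4/9 = 840/11880 = 7/99.

7/99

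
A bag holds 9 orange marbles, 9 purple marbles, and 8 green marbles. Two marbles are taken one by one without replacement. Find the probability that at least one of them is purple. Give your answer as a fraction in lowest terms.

189/325

P(no purple) = 17/26 × 16/25 = 272/650 = 136/325.
P(at least one) = 1 − 136/325 = 189/325.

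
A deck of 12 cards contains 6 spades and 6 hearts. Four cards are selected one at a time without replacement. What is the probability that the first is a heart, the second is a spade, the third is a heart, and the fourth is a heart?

Chain rule:
P = 6/12 × 6/11 × 5/10 × 4/9 = 720/11880 = 2/33.

2/33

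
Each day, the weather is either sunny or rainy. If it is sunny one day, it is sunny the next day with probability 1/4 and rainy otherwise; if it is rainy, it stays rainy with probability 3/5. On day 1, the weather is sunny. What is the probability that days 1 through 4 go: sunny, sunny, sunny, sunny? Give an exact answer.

Day 1 is given. For each transition, use the conditional probability from the current state:
P(sunny | sunny) = 1/4; P(sunny | sunny) = 1/4; P(sunny | sunny) = 1/4.
P = 1/4 × 1/4 × 1/4 = 1/64.

1/64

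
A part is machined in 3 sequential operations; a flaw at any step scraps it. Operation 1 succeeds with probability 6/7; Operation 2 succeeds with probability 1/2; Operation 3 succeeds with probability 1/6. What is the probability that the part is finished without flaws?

1/14

Multiplying along the chain,
P = 6/7 × 1/2 × 1/6 = 6/84 = 1/14.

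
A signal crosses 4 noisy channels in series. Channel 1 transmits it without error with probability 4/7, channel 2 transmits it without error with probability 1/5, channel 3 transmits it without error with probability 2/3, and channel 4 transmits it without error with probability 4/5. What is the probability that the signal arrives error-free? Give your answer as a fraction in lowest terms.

32/525

Multiplying along the chain,
P = 4/7 × 1/5 × 2/3 × 4/5 = 32/525.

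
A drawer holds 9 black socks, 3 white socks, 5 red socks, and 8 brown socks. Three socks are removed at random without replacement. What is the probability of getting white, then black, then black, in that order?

Multiply the probability of each draw given the previous ones:
P = 3/25 × 9/24 × 8/23 = 216/13800 = 9/575.

9/575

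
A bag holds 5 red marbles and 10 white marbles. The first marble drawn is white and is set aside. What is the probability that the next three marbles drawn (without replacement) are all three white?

After the first draw, 9 of the remaining 14 marbles are white.
P = 9/14 × 8/13 × 7/12 = 504/2184 = 3/13.

3/13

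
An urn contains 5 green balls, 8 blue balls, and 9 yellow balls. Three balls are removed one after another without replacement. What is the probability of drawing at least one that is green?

43/77

P(no green) = 17/22 × 16/21 × 15/20 = 4080/9240 = 34/77.
P(at least one) = 1 − 34/77 = 43/77.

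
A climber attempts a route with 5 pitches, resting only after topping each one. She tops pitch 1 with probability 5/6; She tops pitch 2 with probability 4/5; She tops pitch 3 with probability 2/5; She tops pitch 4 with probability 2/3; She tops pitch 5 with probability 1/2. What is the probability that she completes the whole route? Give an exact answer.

4/45

The events are sequential, so multiply the conditional probabilities:
P = 5/6 × 4/5 × 2/5 × 2/3 × 1/2 = 80/900 = 4/45.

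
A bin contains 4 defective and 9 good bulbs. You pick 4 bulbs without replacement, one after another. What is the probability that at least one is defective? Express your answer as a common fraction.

589/715

P(no defective) = 9/13 × 8/12 × 7/11 × 6/10 = 3024/17160 = 126/715.
P(at least one) = 1 − 126/715 = 589/715.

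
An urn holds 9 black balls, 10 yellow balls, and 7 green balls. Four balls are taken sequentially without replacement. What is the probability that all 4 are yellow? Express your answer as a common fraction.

21/1495

P(every draw is yellow) = 10/26 × 9/25 × 8/24 × 7/23 = 5040/358800 = 21/1495.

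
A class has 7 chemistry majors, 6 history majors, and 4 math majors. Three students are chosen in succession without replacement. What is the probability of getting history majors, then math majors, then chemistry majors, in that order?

Multiply the probability of each draw given the previous ones:
P = 6/17 × 4/16 × 7/15 = 168/4080 = 7/170.

7/170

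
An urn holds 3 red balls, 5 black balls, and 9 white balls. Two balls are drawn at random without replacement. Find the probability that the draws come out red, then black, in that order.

Each draw changes the counts, so multiply the conditional probabilities along the sequence:
P = 3/17 × 5/16 = 15/272.

15/272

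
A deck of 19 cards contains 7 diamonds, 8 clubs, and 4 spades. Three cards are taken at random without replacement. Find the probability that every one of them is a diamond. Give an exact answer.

35/969

P(every draw is a diamond) = 7/19 × 6/18 × 5/17 = 210/5814 = 35/969.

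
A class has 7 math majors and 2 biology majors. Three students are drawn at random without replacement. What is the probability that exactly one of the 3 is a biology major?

1/2

One ordering (a biology major drawn first) has probability 2/9 × 7/8 × 6/7 = 84/504 = 1/6.
There are C(3,1) = 3 such orderings, each equally likely, so P = 3 × 1/6 = 1/2.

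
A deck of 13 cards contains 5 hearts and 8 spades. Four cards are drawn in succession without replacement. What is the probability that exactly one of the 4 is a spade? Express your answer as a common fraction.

One ordering (a spade drawn first) has probability 8/13 × 5/12 × 4/11 × 3/10 = 480/17160 = 4/143.
There are C(4,1) = 4 such orderings, each equally likely, so P = 4 × 4/143 = 16/143.

16/143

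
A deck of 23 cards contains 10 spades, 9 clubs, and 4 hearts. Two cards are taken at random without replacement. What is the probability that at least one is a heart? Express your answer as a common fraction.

P(no hearts) = 19/23 × 18/22 = 342/506 = 171/253.
P(at least one) = 1 − 171/253 = 82/253.

82/253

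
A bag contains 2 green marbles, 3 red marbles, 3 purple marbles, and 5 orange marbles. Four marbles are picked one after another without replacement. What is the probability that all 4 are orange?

P = 5/13 × 4/12 × 3/11 × 2/10 = 120/17160 = 1/143.

1/143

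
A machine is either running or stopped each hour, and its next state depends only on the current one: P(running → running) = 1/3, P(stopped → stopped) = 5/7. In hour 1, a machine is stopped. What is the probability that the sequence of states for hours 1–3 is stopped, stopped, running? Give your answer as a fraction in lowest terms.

Hour 1 is given. For each transition, use the conditional probability from the current state:
P(stopped | stopped) = 5/7; P(running | stopped) = 2/7.
P = 5/7 × 2/7 = 10/49.

10/49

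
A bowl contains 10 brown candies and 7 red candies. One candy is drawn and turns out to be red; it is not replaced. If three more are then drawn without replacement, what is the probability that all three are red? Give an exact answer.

After the first draw, 6 of the remaining 16 candies are red.
P = 6/16 × 5/15 × 4/14 = 120/3360 = 1/28.

1/28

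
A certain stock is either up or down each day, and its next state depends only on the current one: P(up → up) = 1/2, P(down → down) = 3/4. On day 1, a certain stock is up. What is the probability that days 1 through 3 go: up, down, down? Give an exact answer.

3/8

Day 1 is given. For each transition, use the conditional probability from the current state:
P(down | up) = 1/2; P(down | down) = 3/4.
P = 1/2 × 3/4 = 3/8.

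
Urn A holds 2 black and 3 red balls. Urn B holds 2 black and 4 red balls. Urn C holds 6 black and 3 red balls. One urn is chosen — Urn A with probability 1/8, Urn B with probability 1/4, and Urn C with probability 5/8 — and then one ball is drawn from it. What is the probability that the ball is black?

11/20

From Urn A: P(black) = 2/5.
From Urn B: P(black) = 2/6.
From Urn C: P(black) = 6/9.
Total probability = (1/8)(2/5) + (1/4)(2/6) + (5/8)(6/9) = 11/20.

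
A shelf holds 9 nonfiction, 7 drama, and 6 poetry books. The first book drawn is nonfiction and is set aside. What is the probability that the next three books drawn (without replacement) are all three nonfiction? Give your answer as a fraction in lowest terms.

4/95

After the first draw, 8 of the remaining 21 books are nonfiction.
P = 8/21 × 7/20 × 6/19 = 336/7980 = 4/95.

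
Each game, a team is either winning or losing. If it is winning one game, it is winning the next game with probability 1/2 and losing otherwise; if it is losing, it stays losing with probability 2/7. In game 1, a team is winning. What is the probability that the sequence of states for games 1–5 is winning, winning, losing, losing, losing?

Game 1 is given. For each transition, use the conditional probability from the current state:
P(winning | winning) = 1/2; P(losing | winning) = 1/2; P(losing | losing) = 2/7; P(losing | losing) = 2/7.
P = 1/2 × 1/2 × 2/7 × 2/7 = 4/196 = 1/49.

1/49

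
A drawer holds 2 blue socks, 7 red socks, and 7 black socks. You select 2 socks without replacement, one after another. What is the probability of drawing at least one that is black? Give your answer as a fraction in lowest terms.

P(no black) = 9/16 × 8/15 = 72/240 = 3/10.
P(at least one) = 1 − 3/10 = 7/10.

7/10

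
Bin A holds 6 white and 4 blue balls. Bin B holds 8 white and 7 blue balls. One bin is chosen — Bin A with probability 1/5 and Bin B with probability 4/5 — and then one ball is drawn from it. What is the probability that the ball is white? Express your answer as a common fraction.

41/75

From Bin A: P(white) = 6/10.
From Bin B: P(white) = 8/15.
Total probability = (1/5)(6/10) + (4/5)(8/15) = 41/75.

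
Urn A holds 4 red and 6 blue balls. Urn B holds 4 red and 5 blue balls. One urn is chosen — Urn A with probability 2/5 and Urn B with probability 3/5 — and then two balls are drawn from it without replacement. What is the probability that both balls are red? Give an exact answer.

23/150

From Urn A: P(both red) = (4/10)(3/9) = 2/15.
From Urn B: P(both red) = (4/9)(3/8) = 1/6.
Total probability = (2/5)(2/15) + (3/5)(1/6) = 23/150.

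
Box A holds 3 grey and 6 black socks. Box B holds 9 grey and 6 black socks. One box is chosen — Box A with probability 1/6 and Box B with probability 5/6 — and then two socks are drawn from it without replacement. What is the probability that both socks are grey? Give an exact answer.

From Box A: P(both grey) = (3/9)(2/8) = 1/12.
From Box B: P(both grey) = (9/15)(8/14) = 12/35.
Total probability = (1/6)(1/12) + (5/6)(12/35) = 151/504.

151/504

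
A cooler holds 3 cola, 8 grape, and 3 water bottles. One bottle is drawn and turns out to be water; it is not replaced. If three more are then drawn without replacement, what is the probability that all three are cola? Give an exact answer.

After the first draw, 3 of the remaining 13 bottles are cola.
P = 3/13 × 2/12 × 1/11 = 6/1716 = 1/286.

1/286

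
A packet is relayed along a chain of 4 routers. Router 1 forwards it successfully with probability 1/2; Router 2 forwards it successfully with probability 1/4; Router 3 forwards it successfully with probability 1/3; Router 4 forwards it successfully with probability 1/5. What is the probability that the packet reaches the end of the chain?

1/120

Multiplying along the chain,
P = 1/2 × 1/4 × 1/3 × 1/5 = 1/120.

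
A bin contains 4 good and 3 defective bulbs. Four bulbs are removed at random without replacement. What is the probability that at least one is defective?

P(no defective) = 4/7 × 3/6 × 2/5 × 1/4 = 24/840 = 1/35.
P(at least one) = 1 − 1/35 = 34/35.

34/35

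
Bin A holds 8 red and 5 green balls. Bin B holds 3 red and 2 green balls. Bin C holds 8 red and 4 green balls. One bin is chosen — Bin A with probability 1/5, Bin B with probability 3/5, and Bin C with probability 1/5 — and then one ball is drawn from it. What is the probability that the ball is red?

601/975

From Bin A: P(red) = 8/13.
From Bin B: P(red) = 3/5.
From Bin C: P(red) = 8/12.
Total probability = (1/5)(8/13) + (3/5)(3/5) + (1/5)(8/12) = 601/975.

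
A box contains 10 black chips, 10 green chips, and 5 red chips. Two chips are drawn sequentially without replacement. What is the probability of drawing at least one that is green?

13/20

P(no green) = 15/25 × 14/24 = 210/600 = 7/20.
P(at least one) = 1 − 7/20 = 13/20.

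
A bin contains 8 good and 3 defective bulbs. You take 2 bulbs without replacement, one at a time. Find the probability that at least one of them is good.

52/55

P(no good) = 3/11 × 2/10 = 6/110 = 3/55.
P(at least one) = 1 − 3/55 = 52/55.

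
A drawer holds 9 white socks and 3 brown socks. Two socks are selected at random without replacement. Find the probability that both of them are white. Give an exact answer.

P(every draw is white) = 9/12 × 8/11 = 72/132 = 6/11.

6/11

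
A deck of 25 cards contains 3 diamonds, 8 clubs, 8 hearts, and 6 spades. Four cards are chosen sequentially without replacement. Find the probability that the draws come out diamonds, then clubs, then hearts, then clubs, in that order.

28/6325

Chain rule:
P = 3/25 × 8/24 × 8/23 × 7/22 = 1344/303600 = 28/6325.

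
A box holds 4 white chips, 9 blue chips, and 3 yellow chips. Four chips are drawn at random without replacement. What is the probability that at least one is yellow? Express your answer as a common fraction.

17/28

P(no yellow) = 13/16 × 12/15 × 11/14 × 10/13 = 17160/43680 = 11/28.
P(at least one) = 1 − 11/28 = 17/28.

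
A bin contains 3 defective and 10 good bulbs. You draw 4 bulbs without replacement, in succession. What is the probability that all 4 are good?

P(every draw is good) = 10/13 × 9/12 × 8/11 × 7/10 = 5040/17160 = 42/143.

42/143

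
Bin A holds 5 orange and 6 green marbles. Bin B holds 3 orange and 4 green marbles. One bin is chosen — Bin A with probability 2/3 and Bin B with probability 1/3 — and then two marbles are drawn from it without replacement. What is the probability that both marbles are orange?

13/77

From Bin A: P(both orange) = (5/11)(4/10) = 2/11.
From Bin B: P(both orange) = (3/7)(2/6) = 1/7.
Total probability = (2/3)(2/11) + (1/3)(1/7) = 13/77.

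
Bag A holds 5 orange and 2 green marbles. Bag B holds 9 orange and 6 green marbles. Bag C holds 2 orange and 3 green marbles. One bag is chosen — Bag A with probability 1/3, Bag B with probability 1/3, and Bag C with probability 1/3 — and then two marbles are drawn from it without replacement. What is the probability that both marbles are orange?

From Bag A: P(both orange) = (5/7)(4/6) = 10/21.
From Bag B: P(both orange) = (9/15)(8/14) = 12/35.
From Bag C: P(both orange) = (2/5)(1/4) = 1/10.
Total probability = (1/3)(10/21) + (1/3)(12/35) + (1/3)(1/10) = 193/630.

193/630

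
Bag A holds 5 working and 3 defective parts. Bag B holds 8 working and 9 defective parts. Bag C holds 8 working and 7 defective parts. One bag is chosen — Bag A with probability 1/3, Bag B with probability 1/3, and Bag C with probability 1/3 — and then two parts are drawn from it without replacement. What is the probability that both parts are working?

From Bag A: P(both working) = (5/8)(4/7) = 5/14.
From Bag B: P(both working) = (8/17)(7/16) = 7/34.
From Bag C: P(both working) = (8/15)(7/14) = 4/15.
Total probability = (1/3)(5/14) + (1/3)(7/34) + (1/3)(4/15) = 1481/5355.

1481/5355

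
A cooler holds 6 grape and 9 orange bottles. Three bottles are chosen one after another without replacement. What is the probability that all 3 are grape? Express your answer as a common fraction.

P(every draw is grape) = 6/15 × 5/14 × 4/13 = 120/2730 = 4/91.

4/91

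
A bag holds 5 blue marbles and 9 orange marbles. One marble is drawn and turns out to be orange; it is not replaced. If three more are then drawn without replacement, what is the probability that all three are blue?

With the first marble removed, 5 blue remain out of 13.
P = 5/13 × 4/12 × 3/11 = 60/1716 = 5/143.

5/143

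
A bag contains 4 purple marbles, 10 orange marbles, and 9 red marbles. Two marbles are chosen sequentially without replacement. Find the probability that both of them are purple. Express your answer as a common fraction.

P(all purple) = 4/23 × 3/22 = 12/506 = 6/253.

6/253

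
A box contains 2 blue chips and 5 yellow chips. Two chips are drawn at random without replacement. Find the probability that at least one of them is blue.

11/21

P(no blue) = 5/7 × 4/6 = 20/42 = 10/21.
P(at least one) = 1 − 10/21 = 11/21.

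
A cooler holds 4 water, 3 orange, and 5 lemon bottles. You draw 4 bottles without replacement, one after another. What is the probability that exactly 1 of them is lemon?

35/99

One ordering (lemon drawn first) has probability 5/12 × 7/11 × 6/10 × 5/9 = 1050/11880 = 35/396.
There are C(4,1) = 4 such orderings, each equally likely, so P = 4 × 35/396 = 35/99.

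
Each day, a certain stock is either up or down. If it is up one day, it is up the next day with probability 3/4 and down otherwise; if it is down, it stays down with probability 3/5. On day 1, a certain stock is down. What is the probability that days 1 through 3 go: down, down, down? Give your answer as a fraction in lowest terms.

Day 1 is given. For each transition, use the conditional probability from the current state:
P(down | down) = 3/5; P(down | down) = 3/5.
P = 3/5 × 3/5 = 9/25.

9/25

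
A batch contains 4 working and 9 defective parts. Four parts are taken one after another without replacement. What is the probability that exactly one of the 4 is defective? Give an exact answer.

36/715

One ordering (defective drawn first) has probability 9/13 × 4/12 × 3/11 × 2/10 = 216/17160 = 9/715.
There are C(4,1) = 4 such orderings, each equally likely, so P = 4 × 9/715 = 36/715.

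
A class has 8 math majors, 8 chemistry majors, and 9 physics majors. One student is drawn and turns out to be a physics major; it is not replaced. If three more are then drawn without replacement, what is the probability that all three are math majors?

7/253

With the first student removed, 8 math majors remain out of 24.
P = 8/24 × 7/23 × 6/22 = 336/12144 = 7/253.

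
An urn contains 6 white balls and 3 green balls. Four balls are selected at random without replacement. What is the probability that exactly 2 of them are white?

5/14

One ordering (white drawn first) has probability 6/9 × 5/8 × 3/7 × 2/6 = 180/3024 = 5/84.
There are C(4,2) = 6 such orderings, each equally likely, so P = 6 × 5/84 = 5/14.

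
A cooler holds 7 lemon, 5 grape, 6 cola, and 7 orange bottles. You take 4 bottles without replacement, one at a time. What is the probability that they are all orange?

7/2530

P = 7/25 × 6/24 × 5/23 × 4/22 = 840/303600 = 7/2530.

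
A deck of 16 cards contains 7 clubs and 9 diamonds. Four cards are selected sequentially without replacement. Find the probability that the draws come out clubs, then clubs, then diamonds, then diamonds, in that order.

Each draw changes the counts, so multiply the conditional probabilities along the sequence:
P = 7/16 × 6/15 × 9/14 × 8/13 = 3024/43680 = 9/130.

9/130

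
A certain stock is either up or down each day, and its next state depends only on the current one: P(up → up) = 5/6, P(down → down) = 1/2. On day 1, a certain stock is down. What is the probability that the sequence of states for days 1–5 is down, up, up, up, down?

25/432

Day 1 is given. For each transition, use the conditional probability from the current state:
P(up | down) = 1/2; P(up | up) = 5/6; P(up | up) = 5/6; P(down | up) = 1/6.
P = 1/2 × 5/6 × 5/6 × 1/6 = 25/432.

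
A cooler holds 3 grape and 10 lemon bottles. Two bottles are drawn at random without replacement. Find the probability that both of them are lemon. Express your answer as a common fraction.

15/26

P(every draw is lemon) = 10/13 × 9/12 = 90/156 = 15/26.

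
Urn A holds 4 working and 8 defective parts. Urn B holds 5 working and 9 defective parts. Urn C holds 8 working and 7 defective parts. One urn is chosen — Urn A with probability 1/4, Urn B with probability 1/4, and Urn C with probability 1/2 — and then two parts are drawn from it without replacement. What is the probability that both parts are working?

From Urn A: P(both working) = (4/12)(3/11) = 1/11.
From Urn B: P(both working) = (5/14)(4/13) = 10/91.
From Urn C: P(both working) = (8/15)(7/14) = 4/15.
Total probability = (1/4)(1/11) + (1/4)(10/91) + (1/2)(4/15) = 11023/60060.

11023/60060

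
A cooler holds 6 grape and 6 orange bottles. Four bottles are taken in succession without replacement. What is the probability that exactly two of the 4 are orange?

One ordering (orange drawn first) has probability 6/12 × 5/11 × 6/10 × 5/9 = 900/11880 = 5/66.
There are C(4,2) = 6 such orderings, each equally likely, so P = 6 × 5/66 = 5/11.

5/11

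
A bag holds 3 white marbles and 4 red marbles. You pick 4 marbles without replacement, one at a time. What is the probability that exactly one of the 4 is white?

12/35

One ordering (white drawn first) has probability 3/7 × 4/6 × 3/5 × 2/4 = 72/840 = 3/35.
There are C(4,1) = 4 such orderings, each equally likely, so P = 4 × 3/35 = 12/35.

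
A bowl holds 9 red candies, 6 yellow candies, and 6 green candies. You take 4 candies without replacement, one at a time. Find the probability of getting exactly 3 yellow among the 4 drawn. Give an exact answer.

One ordering (yellow drawn first) has probability 6/21 × 5/20 × 4/19 × 15/18 = 1800/143640 = 5/399.
There are C(4,3) = 4 such orderings, each equally likely, so P = 4 × 5/399 = 20/399.

20/399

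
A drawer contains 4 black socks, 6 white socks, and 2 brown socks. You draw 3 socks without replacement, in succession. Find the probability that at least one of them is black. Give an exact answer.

41/55

P(no black) = 8/12 × 7/11 × 6/10 = 336/1320 = 14/55.
P(at least one) = 1 − 14/55 = 41/55.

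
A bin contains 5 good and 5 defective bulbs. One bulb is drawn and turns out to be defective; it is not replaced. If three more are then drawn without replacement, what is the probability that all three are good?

5/42

After the first draw, 5 of the remaining 9 bulbs are good.
P = 5/9 × 4/8 × 3/7 = 60/504 = 5/42.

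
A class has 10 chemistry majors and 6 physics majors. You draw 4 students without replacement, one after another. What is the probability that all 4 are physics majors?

3/364

P = 6/16 × 5/15 × 4/14 × 3/13 = 360/43680 = 3/364.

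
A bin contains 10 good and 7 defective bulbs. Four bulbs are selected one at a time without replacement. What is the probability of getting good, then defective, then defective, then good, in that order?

9/136

Multiply the probability of each draw given the previous ones:
P = 10/17 × 7/16 × 6/15 × 9/14 = 3780/57120 = 9/136.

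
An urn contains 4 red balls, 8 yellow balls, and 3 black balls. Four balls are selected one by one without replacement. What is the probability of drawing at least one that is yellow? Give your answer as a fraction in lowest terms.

P(no yellow) = 7/15 × 6/14 × 5/13 × 4/12 = 840/32760 = 1/39.
P(at least one) = 1 − 1/39 = 38/39.

38/39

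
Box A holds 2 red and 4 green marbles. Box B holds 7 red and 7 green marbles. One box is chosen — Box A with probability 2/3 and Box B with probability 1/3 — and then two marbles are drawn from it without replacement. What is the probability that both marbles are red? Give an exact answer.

71/585

From Box A: P(both red) = (2/6)(1/5) = 1/15.
From Box B: P(both red) = (7/14)(6/13) = 3/13.
Total probability = (2/3)(1/15) + (1/3)(3/13) = 71/585.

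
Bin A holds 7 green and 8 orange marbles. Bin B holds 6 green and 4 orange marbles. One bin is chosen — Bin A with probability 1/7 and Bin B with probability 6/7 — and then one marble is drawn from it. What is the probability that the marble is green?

From Bin A: P(green) = 7/15.
From Bin B: P(green) = 6/10.
Total probability = (1/7)(7/15) + (6/7)(6/10) = 61/105.

61/105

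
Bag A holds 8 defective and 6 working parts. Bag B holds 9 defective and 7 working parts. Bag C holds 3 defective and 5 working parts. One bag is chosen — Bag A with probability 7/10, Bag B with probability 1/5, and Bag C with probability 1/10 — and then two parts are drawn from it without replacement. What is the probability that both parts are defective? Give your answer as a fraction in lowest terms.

From Bag A: P(both defective) = (8/14)(7/13) = 4/13.
From Bag B: P(both defective) = (9/16)(8/15) = 3/10.
From Bag C: P(both defective) = (3/8)(2/7) = 3/28.
Total probability = (7/10)(4/13) + (1/5)(3/10) + (1/10)(3/28) = 5207/18200.

5207/18200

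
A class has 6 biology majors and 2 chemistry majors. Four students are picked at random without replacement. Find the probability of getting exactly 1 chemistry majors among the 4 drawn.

One ordering (a chemistry major drawn first) has probability 2/8 × 6/7 × 5/6 × 4/5 = 240/1680 = 1/7.
There are C(4,1) = 4 such orderings, each equally likely, so P = 4 × 1/7 = 4/7.

4/7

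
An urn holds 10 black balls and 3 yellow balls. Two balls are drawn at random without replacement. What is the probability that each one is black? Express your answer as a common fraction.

15/26

P(all black) = 10/13 × 9/12 = 90/156 = 15/26.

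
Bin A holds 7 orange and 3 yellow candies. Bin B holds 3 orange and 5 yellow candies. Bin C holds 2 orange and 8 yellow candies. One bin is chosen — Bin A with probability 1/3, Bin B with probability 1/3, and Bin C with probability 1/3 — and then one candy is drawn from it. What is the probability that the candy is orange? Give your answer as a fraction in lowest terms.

From Bin A: P(orange) = 7/10.
From Bin B: P(orange) = 3/8.
From Bin C: P(orange) = 2/10.
Total probability = (1/3)(7/10) + (1/3)(3/8) + (1/3)(2/10) = 17/40.

17/40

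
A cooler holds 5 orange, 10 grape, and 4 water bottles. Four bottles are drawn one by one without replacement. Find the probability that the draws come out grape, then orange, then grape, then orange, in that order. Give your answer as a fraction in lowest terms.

Each draw changes the counts, so multiply the conditional probabilities along the sequence:
P = 10/19 × 5/18 × 9/17 × 4/16 = 1800/93024 = 25/1292.

25/1292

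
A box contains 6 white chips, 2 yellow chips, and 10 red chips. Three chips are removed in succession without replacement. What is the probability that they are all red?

5/34

P(all red) = 10/18 × 9/17 × 8/16 = 720/4896 = 5/34.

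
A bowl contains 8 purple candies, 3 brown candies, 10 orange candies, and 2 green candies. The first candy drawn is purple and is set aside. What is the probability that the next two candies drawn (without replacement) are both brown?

1/77

After the first draw, 3 of the remaining 22 candies are brown.
P = 3/22 × 2/21 = 6/462 = 1/77.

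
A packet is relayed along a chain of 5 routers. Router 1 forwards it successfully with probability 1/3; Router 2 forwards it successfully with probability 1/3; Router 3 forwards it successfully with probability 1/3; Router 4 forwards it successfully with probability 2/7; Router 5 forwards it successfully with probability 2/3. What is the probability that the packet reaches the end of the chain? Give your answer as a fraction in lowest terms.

4/567

Each stage is reached only if all earlier stages succeed, so
P = 1/3 × 1/3 × 1/3 × 2/7 × 2/3 = 4/567.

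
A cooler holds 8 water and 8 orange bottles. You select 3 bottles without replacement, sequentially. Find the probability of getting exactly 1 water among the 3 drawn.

One ordering (water drawn first) has probability 8/16 × 8/15 × 7/14 = 448/3360 = 2/15.
There are C(3,1) = 3 such orderings, each equally likely, so P = 3 × 2/15 = 2/5.

2/5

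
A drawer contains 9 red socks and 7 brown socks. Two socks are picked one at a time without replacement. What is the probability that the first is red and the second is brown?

21/80

Multiply the probability of each draw given the previous ones:
P = 9/16 × 7/15 = 63/240 = 21/80.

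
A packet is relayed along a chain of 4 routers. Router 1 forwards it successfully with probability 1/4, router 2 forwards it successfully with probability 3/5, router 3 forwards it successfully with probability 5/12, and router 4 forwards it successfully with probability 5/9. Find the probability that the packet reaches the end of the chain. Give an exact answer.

5/144

Multiplying along the chain,
P = 1/4 × 3/5 × 5/12 × 5/9 = 75/2160 = 5/144.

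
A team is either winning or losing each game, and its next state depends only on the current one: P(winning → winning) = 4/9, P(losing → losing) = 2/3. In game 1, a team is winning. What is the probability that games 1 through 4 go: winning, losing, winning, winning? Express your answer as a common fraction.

Game 1 is given. For each transition, use the conditional probability from the current state:
P(losing | winning) = 5/9; P(winning | losing) = 1/3; P(winning | winning) = 4/9.
P = 5/9 × 1/3 × 4/9 = 20/243.

20/243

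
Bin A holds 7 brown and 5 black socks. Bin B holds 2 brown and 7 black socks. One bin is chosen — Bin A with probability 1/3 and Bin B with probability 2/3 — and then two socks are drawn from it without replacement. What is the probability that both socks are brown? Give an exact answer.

From Bin A: P(both brown) = (7/12)(6/11) = 7/22.
From Bin B: P(both brown) = (2/9)(1/8) = 1/36.
Total probability = (1/3)(7/22) + (2/3)(1/36) = 37/297.

37/297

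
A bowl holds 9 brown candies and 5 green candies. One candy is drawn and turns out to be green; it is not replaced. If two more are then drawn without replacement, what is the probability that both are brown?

6/13

After the first draw, 9 of the remaining 13 candies are brown.
P = 9/13 × 8/12 = 72/156 = 6/13.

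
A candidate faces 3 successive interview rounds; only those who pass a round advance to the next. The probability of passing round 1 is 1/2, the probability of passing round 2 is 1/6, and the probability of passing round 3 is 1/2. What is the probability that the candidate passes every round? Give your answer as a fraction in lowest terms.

Each stage is reached only if all earlier stages succeed, so
P = 1/2 × 1/6 × 1/2 = 1/24.

1/24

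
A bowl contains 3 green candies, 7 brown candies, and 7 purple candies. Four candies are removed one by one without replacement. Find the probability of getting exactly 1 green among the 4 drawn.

One ordering (green drawn first) has probability 3/17 × 14/16 × 13/15 × 12/14 = 6552/57120 = 39/340.
There are C(4,1) = 4 such orderings, each equally likely, so P = 4 × 39/340 = 39/85.

39/85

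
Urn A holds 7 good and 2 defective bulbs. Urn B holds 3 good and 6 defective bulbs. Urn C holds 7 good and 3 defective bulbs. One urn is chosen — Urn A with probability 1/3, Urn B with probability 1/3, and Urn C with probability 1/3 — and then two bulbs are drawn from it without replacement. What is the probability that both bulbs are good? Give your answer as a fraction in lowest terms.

17/45

From Urn A: P(both good) = (7/9)(6/8) = 7/12.
From Urn B: P(both good) = (3/9)(2/8) = 1/12.
From Urn C: P(both good) = (7/10)(6/9) = 7/15.
Total probability = (1/3)(7/12) + (1/3)(1/12) + (1/3)(7/15) = 17/45.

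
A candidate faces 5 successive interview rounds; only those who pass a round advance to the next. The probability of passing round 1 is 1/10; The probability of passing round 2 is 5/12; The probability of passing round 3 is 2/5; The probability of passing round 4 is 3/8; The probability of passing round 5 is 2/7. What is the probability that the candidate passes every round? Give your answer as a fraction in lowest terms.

1/560

The events are sequential, so multiply the conditional probabilities:
P = 1/10 × 5/12 × 2/5 × 3/8 × 2/7 = 60/33600 = 1/560.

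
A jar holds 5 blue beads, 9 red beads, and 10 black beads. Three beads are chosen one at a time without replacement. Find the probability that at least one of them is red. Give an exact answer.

P(no red) = 15/24 × 14/23 × 13/22 = 2730/12144 = 455/2024.
P(at least one) = 1 − 455/2024 = 1569/2024.

1569/2024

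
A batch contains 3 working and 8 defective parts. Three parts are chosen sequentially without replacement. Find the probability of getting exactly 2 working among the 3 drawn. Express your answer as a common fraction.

8/55

One ordering (working drawn first) has probability 3/11 × 2/10 × 8/9 = 48/990 = 8/165.
There are C(3,2) = 3 such orderings, each equally likely, so P = 3 × 8/165 = 8/55.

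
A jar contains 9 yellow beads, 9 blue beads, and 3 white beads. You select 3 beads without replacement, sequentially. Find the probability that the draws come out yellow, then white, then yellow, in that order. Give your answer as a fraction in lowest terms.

Chain rule:
P = 9/21 × 3/20 × 8/19 = 216/7980 = 18/665.

18/665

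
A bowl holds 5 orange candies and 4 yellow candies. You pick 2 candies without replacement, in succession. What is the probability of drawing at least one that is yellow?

P(no yellow) = 5/9 × 4/8 = 20/72 = 5/18.
P(at least one) = 1 − 5/18 = 13/18.

13/18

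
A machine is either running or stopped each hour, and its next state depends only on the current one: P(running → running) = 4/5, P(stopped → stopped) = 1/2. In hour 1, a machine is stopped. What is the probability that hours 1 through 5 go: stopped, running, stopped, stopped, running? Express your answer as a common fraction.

Hour 1 is given. For each transition, use the conditional probability from the current state:
P(running | stopped) = 1/2; P(stopped | running) = 1/5; P(stopped | stopped) = 1/2; P(running | stopped) = 1/2.
P = 1/2 × 1/5 × 1/2 × 1/2 = 1/40.

1/40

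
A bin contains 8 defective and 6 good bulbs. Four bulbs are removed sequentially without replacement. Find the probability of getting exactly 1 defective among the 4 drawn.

160/1001

One ordering (defective drawn first) has probability 8/14 × 6/13 × 5/12 × 4/11 = 960/24024 = 40/1001.
There are C(4,1) = 4 such orderings, each equally likely, so P = 4 × 40/1001 = 160/1001.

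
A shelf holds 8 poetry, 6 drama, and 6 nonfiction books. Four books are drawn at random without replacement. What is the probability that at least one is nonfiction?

P(no nonfiction) = 14/20 × 13/19 × 12/18 × 11/17 = 24024/116280 = 1001/4845.
P(at least one) = 1 − 1001/4845 = 3844/4845.

3844/4845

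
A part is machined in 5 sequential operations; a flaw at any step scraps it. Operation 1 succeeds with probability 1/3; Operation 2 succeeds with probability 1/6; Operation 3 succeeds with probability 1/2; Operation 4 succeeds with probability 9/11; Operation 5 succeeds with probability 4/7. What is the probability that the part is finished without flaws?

Multiplying along the chain,
P = 1/3 × 1/6 × 1/2 × 9/11 × 4/7 = 36/2772 = 1/77.

1/77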